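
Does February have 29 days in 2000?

Yes

2000 is a leap year (divisible by 400).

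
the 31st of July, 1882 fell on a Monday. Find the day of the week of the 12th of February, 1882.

Count forward from the earlier date (February 12, 1882) to the later (July 31, 1882):
February 1882: 28 − 12 = 16 days remain (1882 is not a leap year, so February has 28 days).
Then March (31), April (30), May (31), June (30): 31 + 30 + 31 + 30 = 122 days.
July 1–31, 1882: 31 days.
Total: 16 + 122 + 31 = 169 days.
169 mod 7 = 1, so 1 day before Monday is Sunday.

Sunday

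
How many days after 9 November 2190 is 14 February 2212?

7766

Day-of-year of November 9, 2190: 313.
Day-of-year of February 14, 2212: 45.
2190 has 365 days, so 365 − 313 = 52 days remain in 2190.
Full years 2191–2211: 17 common + 4 leap = 17×365 + 4×366 = 7669 days.
Total: 52 + 7669 + 45 = 7766 days.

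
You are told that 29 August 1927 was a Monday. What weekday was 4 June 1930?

Wednesday

Day-of-year of August 29, 1927: 241.
Day-of-year of June 4, 1930: 155.
1927 has 365 days, so 365 − 241 = 124 days remain in 1927.
Full years: 1928: 366; 1929: 365. Sum = 731.
Total: 124 + 731 + 155 = 1010 days.
1010 mod 7 = 2, so 2 days after Monday is Wednesday.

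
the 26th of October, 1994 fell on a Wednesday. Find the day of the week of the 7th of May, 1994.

Count forward from the earlier date (May 7, 1994) to the later (October 26, 1994):
May 1994: 31 − 7 = 24 days remain.
Then June (30), July (31), August (31), September (30): 30 + 31 + 31 + 30 = 122 days.
October 1–26, 1994: 26 days.
Total: 24 + 122 + 26 = 172 days.
172 mod 7 = 4, so 4 days before Wednesday is Saturday.

Saturday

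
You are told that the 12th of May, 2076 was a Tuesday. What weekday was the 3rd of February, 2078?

Thursday

May 12, 2076 → May 12, 2077: 365 days.
May 2077: 31 − 12 = 19 days remain.
Then June (30), July (31), August (31), September (30), October (31), November (30), December (31), January (31): 30 + 31 + 31 + 30 + 31 + 30 + 31 + 31 = 245 days.
February 1–3, 2078: 3 days (2078 is not a leap year).
Residual: 267 days.
Total: 632 days.
632 mod 7 = 2, so 2 days after Tuesday is Thursday.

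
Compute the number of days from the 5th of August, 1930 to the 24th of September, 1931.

August 5, 1930 → August 5, 1931: 365 days.
August 1931: 31 − 5 = 26 days remain.
September 1–24, 1931: 24 days.
Residual: 50 days.
Total: 415 days.

415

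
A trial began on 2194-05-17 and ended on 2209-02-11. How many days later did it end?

From May 17, 2194 to May 17, 2208: 14 years, of which 3 contain a Feb 29 — 11×365 + 3×366 = 5113 days.
(2200 is not a leap year (divisible by 100 but not 400).)
May 2208: 31 − 17 = 14 days remain.
Then June (30), July (31), August (31), September (30), October (31), November (30), December (31), January (31): 30 + 31 + 31 + 30 + 31 + 30 + 31 + 31 = 245 days.
February 1–11, 2209: 11 days (2209 is not a leap year).
Residual: 270 days.
Total: 5383 days.

5383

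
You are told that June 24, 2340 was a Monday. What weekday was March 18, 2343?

June 24, 2340 → June 24, 2341: 365 days.
June 24, 2341 → June 24, 2342: 365 days.
June 2342: 30 − 24 = 6 days remain.
Then July (31), August (31), September (30), October (31), November (30), December (31), January (31), February 2343 (28): 31 + 31 + 30 + 31 + 30 + 31 + 31 + 28 = 243 days.
March 1–18, 2343: 18 days.
Residual: 267 days.
Total: 997 days.
997 mod 7 = 3, so 3 days after Monday is Thursday.

Thursday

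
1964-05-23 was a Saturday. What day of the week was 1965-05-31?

May 23, 1964 → May 23, 1965: 365 days.
Within May 1965: 31 − 23 = 8 days.
Total: 373 days.
373 mod 7 = 2, so 2 days after Saturday is Monday.

Monday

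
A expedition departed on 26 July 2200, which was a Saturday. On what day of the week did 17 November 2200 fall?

Monday

July 2200: 31 − 26 = 5 days remain.
Then August (31), September (30), October (31): 31 + 30 + 31 = 92 days.
November 1–17, 2200: 17 days.
Total: 5 + 92 + 17 = 114 days.
114 mod 7 = 2, so 2 days after Saturday is Monday.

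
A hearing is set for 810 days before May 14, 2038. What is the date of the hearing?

February 24, 2036

Count 810 days before May 14, 2038:
Day-of-year of February 24, 2036: 55.
Day-of-year of May 14, 2038: 134.
2036 has 366 days, so 366 − 55 = 311 days remain in 2036.
Full years: 2037: 365. Sum = 365.
Total: 311 + 365 + 134 = 810 days.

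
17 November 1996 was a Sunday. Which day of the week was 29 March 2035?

Thursday

From November 17, 1996 to November 17, 2034: 38 years, of which 9 contain a Feb 29 — 29×365 + 9×366 = 13879 days.
(2000 is a leap year (divisible by 400).)
November 2034: 30 − 17 = 13 days remain.
Then December (31), January (31), February 2035 (28): 31 + 31 + 28 = 90 days.
March 1–29, 2035: 29 days.
Residual: 132 days.
Total: 14011 days.
14011 mod 7 = 4, so 4 days after Sunday is Thursday.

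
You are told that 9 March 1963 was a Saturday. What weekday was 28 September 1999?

Tuesday

From March 9, 1963 to March 9, 1999: 36 years, of which 9 contain a Feb 29 — 27×365 + 9×366 = 13149 days.
March 1999: 31 − 9 = 22 days remain.
Then April (30), May (31), June (30), July (31), August (31): 30 + 31 + 30 + 31 + 31 = 153 days.
September 1–28, 1999: 28 days.
Residual: 203 days.
Total: 13352 days.
13352 mod 7 = 3, so 3 days after Saturday is Tuesday.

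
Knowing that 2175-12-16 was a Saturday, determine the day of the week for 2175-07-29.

Count forward from the earlier date (July 29, 2175) to the later (December 16, 2175):
July 2175: 31 − 29 = 2 days remain.
Then August (31), September (30), October (31), November (30): 31 + 30 + 31 + 30 = 122 days.
December 1–16, 2175: 16 days.
Total: 2 + 122 + 16 = 140 days.
140 is a multiple of 7, so 2175-07-29 falls on the same weekday: Saturday.

Saturday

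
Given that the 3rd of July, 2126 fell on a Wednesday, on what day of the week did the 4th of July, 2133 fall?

Saturday

Day-of-year of July 3, 2126: 184.
Day-of-year of July 4, 2133: 185.
2126 has 365 days, so 365 − 184 = 181 days remain in 2126.
Full years: 2127: 365; 2128: 366; 2129: 365; 2130: 365; 2131: 365; 2132: 366. Sum = 2192.
Total: 181 + 2192 + 185 = 2558 days.
2558 mod 7 = 3, so 3 days after Wednesday is Saturday.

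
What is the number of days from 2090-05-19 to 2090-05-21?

Within May 2090: 21 − 19 = 2 days.

2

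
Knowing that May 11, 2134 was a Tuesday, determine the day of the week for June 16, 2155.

Monday

Day-of-year of May 11, 2134: 131.
Day-of-year of June 16, 2155: 167.
2134 has 365 days, so 365 − 131 = 234 days remain in 2134.
Full years 2135–2154: 15 common + 5 leap = 15×365 + 5×366 = 7305 days.
Total: 234 + 7305 + 167 = 7706 days.
7706 mod 7 = 6, so 6 days after Tuesday is Monday.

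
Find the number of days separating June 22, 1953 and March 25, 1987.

Day-of-year of June 22, 1953: 173.
Day-of-year of March 25, 1987: 84.
1953 has 365 days, so 365 − 173 = 192 days remain in 1953.
Full years 1954–1986: 25 common + 8 leap = 25×365 + 8×366 = 12053 days.
Total: 192 + 12053 + 84 = 12329 days.

12329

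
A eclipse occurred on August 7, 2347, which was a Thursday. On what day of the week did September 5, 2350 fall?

Day-of-year of August 7, 2347: 219.
Day-of-year of September 5, 2350: 248.
2347 has 365 days, so 365 − 219 = 146 days remain in 2347.
Full years: 2348: 366; 2349: 365. Sum = 731.
Total: 146 + 731 + 248 = 1125 days.
1125 mod 7 = 5, so 5 days after Thursday is Tuesday.

Tuesday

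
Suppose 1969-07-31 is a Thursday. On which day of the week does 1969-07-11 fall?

Count forward from the earlier date (July 11, 1969) to the later (July 31, 1969):
Within July 1969: 31 − 11 = 20 days.
20 mod 7 = 6, so 6 days before Thursday is Friday.

Friday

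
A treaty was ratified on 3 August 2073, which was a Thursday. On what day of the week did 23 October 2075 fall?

Wednesday

August 2073: 31 − 3 = 28 days remain.
Then 25 full months totalling 760 days.
October 1–23, 2075: 23 days.
Total: 28 + 760 + 23 = 811 days.
811 mod 7 = 6, so 6 days after Thursday is Wednesday.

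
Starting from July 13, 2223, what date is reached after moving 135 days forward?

November 25, 2223

Count 135 days after July 13, 2223:
July 2223: 31 − 13 = 18 days remain.
Then August (31), September (30), October (31): 31 + 30 + 31 = 92 days.
November 1–25, 2223: 25 days.
Total: 18 + 92 + 25 = 135 days.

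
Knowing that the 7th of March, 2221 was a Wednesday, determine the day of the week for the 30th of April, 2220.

Count forward from the earlier date (April 30, 2220) to the later (March 7, 2221):
Day-of-year of April 30, 2220: 121.
Day-of-year of March 7, 2221: 66.
2220 has 366 days, so 366 − 121 = 245 days remain in 2220.
Total: 245 + 66 = 311 days.
311 mod 7 = 3, so 3 days before Wednesday is Sunday.

Sunday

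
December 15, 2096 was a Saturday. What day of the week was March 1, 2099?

Sunday

Day-of-year of December 15, 2096: 350.
Day-of-year of March 1, 2099: 60.
2096 has 366 days, so 366 − 350 = 16 days remain in 2096.
Full years: 2097: 365; 2098: 365. Sum = 730.
Total: 16 + 730 + 60 = 806 days.
806 mod 7 = 1, so 1 day after Saturday is Sunday.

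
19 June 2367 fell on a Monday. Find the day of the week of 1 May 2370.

Day-of-year of June 19, 2367: 170.
Day-of-year of May 1, 2370: 121.
2367 has 365 days, so 365 − 170 = 195 days remain in 2367.
Full years: 2368: 366; 2369: 365. Sum = 731.
Total: 195 + 731 + 121 = 1047 days.
1047 mod 7 = 4, so 4 days after Monday is Friday.

Friday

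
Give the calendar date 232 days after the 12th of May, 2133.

the 30th of December, 2133

Count 232 days after May 12, 2133:
May 2133: 31 − 12 = 19 days remain.
Then June (30), July (31), August (31), September (30), October (31), November (30): 30 + 31 + 31 + 30 + 31 + 30 = 183 days.
December 1–30, 2133: 30 days.
Total: 19 + 183 + 30 = 232 days.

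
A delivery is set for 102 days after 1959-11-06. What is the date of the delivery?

1960-02-16

Count 102 days after November 6, 1959:
November 1959: 30 − 6 = 24 days remain.
Then December (31), January (31): 31 + 31 = 62 days.
February 1–16, 1960: 16 days (1960 is a leap year).
Residual: 102 days.
Total: 102 days.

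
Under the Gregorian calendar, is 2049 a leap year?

No

2049 is not a leap year.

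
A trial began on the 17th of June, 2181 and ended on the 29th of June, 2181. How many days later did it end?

Within June 2181: 29 − 17 = 12 days.

12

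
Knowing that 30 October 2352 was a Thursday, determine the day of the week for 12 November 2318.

Tuesday

Count forward from the earlier date (November 12, 2318) to the later (October 30, 2352):
From November 12, 2318 to November 12, 2351: 33 years, of which 8 contain a Feb 29 — 25×365 + 8×366 = 12053 days.
November 2351: 30 − 12 = 18 days remain.
Then 10 full months totalling 305 days.
October 1–30, 2352: 30 days.
Residual: 353 days.
Total: 12406 days.
12406 mod 7 = 2, so 2 days before Thursday is Tuesday.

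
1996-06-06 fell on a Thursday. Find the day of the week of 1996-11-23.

Saturday

June 1996: 30 − 6 = 24 days remain.
Then July (31), August (31), September (30), October (31): 31 + 31 + 30 + 31 = 123 days.
November 1–23, 1996: 23 days.
Total: 24 + 123 + 23 = 170 days.
170 mod 7 = 2, so 2 days after Thursday is Saturday.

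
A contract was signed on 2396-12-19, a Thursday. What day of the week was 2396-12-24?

Tuesday

Within December 2396: 24 − 19 = 5 days.
5 mod 7 = 5, so 5 days after Thursday is Tuesday.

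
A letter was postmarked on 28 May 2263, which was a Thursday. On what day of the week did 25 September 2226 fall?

Monday

Count forward from the earlier date (September 25, 2226) to the later (May 28, 2263):
Day-of-year of September 25, 2226: 268.
Day-of-year of May 28, 2263: 148.
2226 has 365 days, so 365 − 268 = 97 days remain in 2226.
Full years 2227–2262: 27 common + 9 leap = 27×365 + 9×366 = 13149 days.
Total: 97 + 13149 + 148 = 13394 days.
13394 mod 7 = 3, so 3 days before Thursday is Monday.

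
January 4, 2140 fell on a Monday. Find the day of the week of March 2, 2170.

Friday

From January 4, 2140 to January 4, 2170: 30 years, of which 8 contain a Feb 29 — 22×365 + 8×366 = 10958 days.
January 2170: 31 − 4 = 27 days remain.
Then February 2170 (28): 28 days.
March 1–2, 2170: 2 days.
Residual: 57 days.
Total: 11015 days.
11015 mod 7 = 4, so 4 days after Monday is Friday.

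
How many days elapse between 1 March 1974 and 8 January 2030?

20402

From March 1, 1974 to March 1, 2029: 55 years, of which 14 contain a Feb 29 — 41×365 + 14×366 = 20089 days.
(2000 is a leap year (divisible by 400).)
March 2029: 31 − 1 = 30 days remain.
Then 9 full months totalling 275 days.
January 1–8, 2030: 8 days.
Residual: 313 days.
Total: 20402 days.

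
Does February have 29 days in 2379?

No

2379 is not a leap year.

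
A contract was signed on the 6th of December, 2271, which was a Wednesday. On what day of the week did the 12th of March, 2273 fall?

Wednesday

December 6, 2271 → December 6, 2272: 366 days (2272 is a leap year).
December 2272: 31 − 6 = 25 days remain.
Then January (31), February 2273 (28): 31 + 28 = 59 days.
March 1–12, 2273: 12 days.
Residual: 96 days.
Total: 462 days.
462 is a multiple of 7, so the 12th of March, 2273 falls on the same weekday: Wednesday.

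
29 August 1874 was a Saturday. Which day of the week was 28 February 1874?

Count forward from the earlier date (February 28, 1874) to the later (August 29, 1874):
February 1874: 28 − 28 = 0 days remain (1874 is not a leap year, so February has 28 days).
Then March (31), April (30), May (31), June (30), July (31): 31 + 30 + 31 + 30 + 31 = 153 days.
August 1–29, 1874: 29 days.
Total: 0 + 153 + 29 = 182 days.
182 is a multiple of 7, so 28 February 1874 falls on the same weekday: Saturday.

Saturday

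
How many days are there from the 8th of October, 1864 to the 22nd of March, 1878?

From October 8, 1864 to October 8, 1877: 13 years, of which 3 contain a Feb 29 — 10×365 + 3×366 = 4748 days.
October 1877: 31 − 8 = 23 days remain.
Then November (30), December (31), January (31), February 1878 (28): 30 + 31 + 31 + 28 = 120 days.
March 1–22, 1878: 22 days.
Residual: 165 days.
Total: 4913 days.

4913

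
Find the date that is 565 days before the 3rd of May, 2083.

the 15th of October, 2081

Count 565 days before May 3, 2083:
October 2081: 31 − 15 = 16 days remain.
Then 18 full months totalling 546 days.
May 1–3, 2083: 3 days.
Total: 16 + 546 + 3 = 565 days.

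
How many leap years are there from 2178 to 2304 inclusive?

Years divisible by 4: 2180, 2184, …, 2304 — 32 in all.
Of these, 2200, 2300 are divisible by 100 but not 400, so not leap.
Leap years: 32 − 2 = 30.

30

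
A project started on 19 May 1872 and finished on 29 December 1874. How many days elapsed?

May 19, 1872 → May 19, 1873: 365 days.
May 19, 1873 → May 19, 1874: 365 days.
May 1874: 31 − 19 = 12 days remain.
Then June (30), July (31), August (31), September (30), October (31), November (30): 30 + 31 + 31 + 30 + 31 + 30 = 183 days.
December 1–29, 1874: 29 days.
Residual: 224 days.
Total: 954 days.

954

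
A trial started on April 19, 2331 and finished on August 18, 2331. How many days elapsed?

April 2331: 30 − 19 = 11 days remain.
Then May (31), June (30), July (31): 31 + 30 + 31 = 92 days.
August 1–18, 2331: 18 days.
Total: 11 + 92 + 18 = 121 days.

121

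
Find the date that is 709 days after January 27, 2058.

January 6, 2060

Count 709 days after January 27, 2058:
Day-of-year of January 27, 2058: 27.
Day-of-year of January 6, 2060: 6.
2058 has 365 days, so 365 − 27 = 338 days remain in 2058.
Full years: 2059: 365. Sum = 365.
Total: 338 + 365 + 6 = 709 days.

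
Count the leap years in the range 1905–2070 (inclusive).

41

Years divisible by 4: 1908, 1912, …, 2068 — 41 in all.
2000 is divisible by 400, so still leap.
No century exceptions apply. Count: 41.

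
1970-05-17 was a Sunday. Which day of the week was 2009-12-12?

From May 17, 1970 to May 17, 2009: 39 years, of which 10 contain a Feb 29 — 29×365 + 10×366 = 14245 days.
(2000 is a leap year (divisible by 400).)
May 2009: 31 − 17 = 14 days remain.
Then June (30), July (31), August (31), September (30), October (31), November (30): 30 + 31 + 31 + 30 + 31 + 30 = 183 days.
December 1–12, 2009: 12 days.
Residual: 209 days.
Total: 14454 days.
14454 mod 7 = 6, so 6 days after Sunday is Saturday.

Saturday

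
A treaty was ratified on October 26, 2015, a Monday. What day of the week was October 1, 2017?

Sunday

Day-of-year of October 26, 2015: 299.
Day-of-year of October 1, 2017: 274.
2015 has 365 days, so 365 − 299 = 66 days remain in 2015.
Full years: 2016: 366. Sum = 366.
Total: 66 + 366 + 274 = 706 days.
706 mod 7 = 6, so 6 days after Monday is Sunday.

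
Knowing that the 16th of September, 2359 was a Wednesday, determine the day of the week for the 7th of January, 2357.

Monday

Count forward from the earlier date (January 7, 2357) to the later (September 16, 2359):
January 2357: 31 − 7 = 24 days remain.
Then 31 full months totalling 942 days.
September 1–16, 2359: 16 days.
Total: 24 + 942 + 16 = 982 days.
982 mod 7 = 2, so 2 days before Wednesday is Monday.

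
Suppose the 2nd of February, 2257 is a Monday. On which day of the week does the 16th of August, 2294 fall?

Thursday

Day-of-year of February 2, 2257: 33.
Day-of-year of August 16, 2294: 228.
2257 has 365 days, so 365 − 33 = 332 days remain in 2257.
Full years 2258–2293: 27 common + 9 leap = 27×365 + 9×366 = 13149 days.
Total: 332 + 13149 + 228 = 13709 days.
13709 mod 7 = 3, so 3 days after Monday is Thursday.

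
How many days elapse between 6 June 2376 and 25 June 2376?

Within June 2376: 25 − 6 = 19 days.

19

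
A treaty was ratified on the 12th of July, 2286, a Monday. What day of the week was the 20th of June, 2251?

Friday

Count forward from the earlier date (June 20, 2251) to the later (July 12, 2286):
Day-of-year of June 20, 2251: 171.
Day-of-year of July 12, 2286: 193.
2251 has 365 days, so 365 − 171 = 194 days remain in 2251.
Full years 2252–2285: 25 common + 9 leap = 25×365 + 9×366 = 12419 days.
Total: 194 + 12419 + 193 = 12806 days.
12806 mod 7 = 3, so 3 days before Monday is Friday.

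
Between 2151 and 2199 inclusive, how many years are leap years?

Years divisible by 4 in [2151, 2199]: 2152, 2156, 2160, 2164, 2168, 2172, 2176, 2180, 2184, 2188, 2192, 2196.
No century exceptions apply. Count: 12.

12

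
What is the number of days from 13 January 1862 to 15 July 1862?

January 1862: 31 − 13 = 18 days remain.
Then February 1862 (28), March (31), April (30), May (31), June (30): 28 + 31 + 30 + 31 + 30 = 150 days.
July 1–15, 1862: 15 days.
Total: 18 + 150 + 15 = 183 days.

183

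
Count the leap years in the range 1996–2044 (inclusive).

13

Years divisible by 4: 1996, 2000, …, 2044 — 13 in all.
2000 is divisible by 400, so still leap.
No century exceptions apply. Count: 13.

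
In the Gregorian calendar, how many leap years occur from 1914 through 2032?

Years divisible by 4: 1916, 1920, …, 2032 — 30 in all.
2000 is divisible by 400, so still leap.
No century exceptions apply. Count: 30.

30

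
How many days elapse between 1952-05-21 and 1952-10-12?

May 1952: 31 − 21 = 10 days remain.
Then June (30), July (31), August (31), September (30): 30 + 31 + 31 + 30 = 122 days.
October 1–12, 1952: 12 days.
Total: 10 + 122 + 12 = 144 days.

144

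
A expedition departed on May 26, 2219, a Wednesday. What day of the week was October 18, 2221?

May 2219: 31 − 26 = 5 days remain.
Then 28 full months totalling 853 days.
October 1–18, 2221: 18 days.
Total: 5 + 853 + 18 = 876 days.
876 mod 7 = 1, so 1 day after Wednesday is Thursday.

Thursday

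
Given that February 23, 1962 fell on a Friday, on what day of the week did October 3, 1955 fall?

Monday

Count forward from the earlier date (October 3, 1955) to the later (February 23, 1962):
October 3, 1955 → October 3, 1956: 366 days (1956 is a leap year).
October 3, 1956 → October 3, 1957: 365 days.
October 3, 1957 → October 3, 1958: 365 days.
October 3, 1958 → October 3, 1959: 365 days.
October 3, 1959 → October 3, 1960: 366 days (1960 is a leap year).
October 3, 1960 → October 3, 1961: 365 days.
October 1961: 31 − 3 = 28 days remain.
Then November (30), December (31), January (31): 30 + 31 + 31 = 92 days.
February 1–23, 1962: 23 days (1962 is not a leap year).
Residual: 143 days.
Total: 2335 days.
2335 mod 7 = 4, so 4 days before Friday is Monday.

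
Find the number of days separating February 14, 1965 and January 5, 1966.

Day-of-year of February 14, 1965: 45.
Day-of-year of January 5, 1966: 5.
1965 has 365 days, so 365 − 45 = 320 days remain in 1965.
Total: 320 + 5 = 325 days.

325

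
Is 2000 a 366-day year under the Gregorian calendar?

Yes

2000 is a leap year (divisible by 400).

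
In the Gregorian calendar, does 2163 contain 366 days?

No

2163 is not a leap year.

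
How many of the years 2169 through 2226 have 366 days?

13

Years divisible by 4: 2172, 2176, …, 2224 — 14 in all.
Of these, 2200 is divisible by 100 but not 400, so not leap.
Leap years: 14 − 1 = 13.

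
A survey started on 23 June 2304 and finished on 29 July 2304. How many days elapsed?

June 2304: 30 − 23 = 7 days remain.
July 1–29, 2304: 29 days.
Total: 7 + 29 = 36 days.

36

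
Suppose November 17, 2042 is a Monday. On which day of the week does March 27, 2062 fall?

Day-of-year of November 17, 2042: 321.
Day-of-year of March 27, 2062: 86.
2042 has 365 days, so 365 − 321 = 44 days remain in 2042.
Full years 2043–2061: 14 common + 5 leap = 14×365 + 5×366 = 6940 days.
Total: 44 + 6940 + 86 = 7070 days.
7070 is a multiple of 7, so March 27, 2062 falls on the same weekday: Monday.

Monday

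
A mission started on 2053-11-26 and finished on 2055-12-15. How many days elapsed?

November 2053: 30 − 26 = 4 days remain.
Then 24 full months totalling 730 days.
December 1–15, 2055: 15 days.
Total: 4 + 730 + 15 = 749 days.

749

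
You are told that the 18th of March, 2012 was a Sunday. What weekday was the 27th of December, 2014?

March 18, 2012 → March 18, 2013: 365 days.
March 18, 2013 → March 18, 2014: 365 days.
March 2014: 31 − 18 = 13 days remain.
Then April (30), May (31), June (30), July (31), August (31), September (30), October (31), November (30): 30 + 31 + 30 + 31 + 31 + 30 + 31 + 30 = 244 days.
December 1–27, 2014: 27 days.
Residual: 284 days.
Total: 1014 days.
1014 mod 7 = 6, so 6 days after Sunday is Saturday.

Saturday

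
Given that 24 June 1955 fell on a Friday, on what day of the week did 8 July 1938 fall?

Count forward from the earlier date (July 8, 1938) to the later (June 24, 1955):
From July 8, 1938 to July 8, 1954: 16 years, of which 4 contain a Feb 29 — 12×365 + 4×366 = 5844 days.
July 1954: 31 − 8 = 23 days remain.
Then 10 full months totalling 304 days.
June 1–24, 1955: 24 days.
Residual: 351 days.
Total: 6195 days.
6195 is a multiple of 7, so 8 July 1938 falls on the same weekday: Friday.

Friday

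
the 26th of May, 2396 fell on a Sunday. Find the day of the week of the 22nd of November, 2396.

Friday

May 2396: 31 − 26 = 5 days remain.
Then June (30), July (31), August (31), September (30), October (31): 30 + 31 + 31 + 30 + 31 = 153 days.
November 1–22, 2396: 22 days.
Total: 5 + 153 + 22 = 180 days.
180 mod 7 = 5, so 5 days after Sunday is Friday.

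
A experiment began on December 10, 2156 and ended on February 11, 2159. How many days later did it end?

793

December 10, 2156 → December 10, 2157: 365 days.
December 10, 2157 → December 10, 2158: 365 days.
December 2158: 31 − 10 = 21 days remain.
Then January (31): 31 days.
February 1–11, 2159: 11 days (2159 is not a leap year).
Residual: 63 days.
Total: 793 days.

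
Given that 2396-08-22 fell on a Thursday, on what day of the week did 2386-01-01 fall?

Wednesday

Count forward from the earlier date (January 1, 2386) to the later (August 22, 2396):
Day-of-year of January 1, 2386: 1.
Day-of-year of August 22, 2396: 235.
2386 has 365 days, so 365 − 1 = 364 days remain in 2386.
Full years 2387–2395: 7 common + 2 leap = 7×365 + 2×366 = 3287 days.
Total: 364 + 3287 + 235 = 3886 days.
3886 mod 7 = 1, so 1 day before Thursday is Wednesday.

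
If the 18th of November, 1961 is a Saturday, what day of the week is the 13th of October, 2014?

From November 18, 1961 to November 18, 2013: 52 years, of which 13 contain a Feb 29 — 39×365 + 13×366 = 18993 days.
(2000 is a leap year (divisible by 400).)
November 2013: 30 − 18 = 12 days remain.
Then 10 full months totalling 304 days.
October 1–13, 2014: 13 days.
Residual: 329 days.
Total: 19322 days.
19322 mod 7 = 2, so 2 days after Saturday is Monday.

Monday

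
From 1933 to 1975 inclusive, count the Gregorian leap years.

10

Years divisible by 4 in [1933, 1975]: 1936, 1940, 1944, 1948, 1952, 1956, 1960, 1964, 1968, 1972.
No century exceptions apply. Count: 10.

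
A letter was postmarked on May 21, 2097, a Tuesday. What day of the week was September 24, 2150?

From May 21, 2097 to May 21, 2150: 53 years, of which 12 contain a Feb 29 — 41×365 + 12×366 = 19357 days.
(2100 is not a leap year (divisible by 100 but not 400).)
May 2150: 31 − 21 = 10 days remain.
Then June (30), July (31), August (31): 30 + 31 + 31 = 92 days.
September 1–24, 2150: 24 days.
Residual: 126 days.
Total: 19483 days.
19483 mod 7 = 2, so 2 days after Tuesday is Thursday.

Thursday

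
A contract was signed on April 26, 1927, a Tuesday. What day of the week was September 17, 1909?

Count forward from the earlier date (September 17, 1909) to the later (April 26, 1927):
From September 17, 1909 to September 17, 1926: 17 years, of which 4 contain a Feb 29 — 13×365 + 4×366 = 6209 days.
September 1926: 30 − 17 = 13 days remain.
Then October (31), November (30), December (31), January (31), February 1927 (28), March (31): 31 + 30 + 31 + 31 + 28 + 31 = 182 days.
April 1–26, 1927: 26 days.
Residual: 221 days.
Total: 6430 days.
6430 mod 7 = 4, so 4 days before Tuesday is Friday.

Friday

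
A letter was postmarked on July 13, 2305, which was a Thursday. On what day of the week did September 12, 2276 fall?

Count forward from the earlier date (September 12, 2276) to the later (July 13, 2305):
From September 12, 2276 to September 12, 2304: 28 years, of which 6 contain a Feb 29 — 22×365 + 6×366 = 10226 days.
(2300 is not a leap year (divisible by 100 but not 400).)
September 2304: 30 − 12 = 18 days remain.
Then 9 full months totalling 273 days.
July 1–13, 2305: 13 days.
Residual: 304 days.
Total: 10530 days.
10530 mod 7 = 2, so 2 days before Thursday is Tuesday.

Tuesday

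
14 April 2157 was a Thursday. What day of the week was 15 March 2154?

Count forward from the earlier date (March 15, 2154) to the later (April 14, 2157):
March 15, 2154 → March 15, 2155: 365 days.
March 15, 2155 → March 15, 2156: 366 days (2156 is a leap year).
March 15, 2156 → March 15, 2157: 365 days.
March 2157: 31 − 15 = 16 days remain.
April 1–14, 2157: 14 days.
Residual: 30 days.
Total: 1126 days.
1126 mod 7 = 6, so 6 days before Thursday is Friday.

Friday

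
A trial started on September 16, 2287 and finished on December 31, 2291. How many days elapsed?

1567

September 16, 2287 → September 16, 2288: 366 days (2288 is a leap year).
September 16, 2288 → September 16, 2289: 365 days.
September 16, 2289 → September 16, 2290: 365 days.
September 16, 2290 → September 16, 2291: 365 days.
September 2291: 30 − 16 = 14 days remain.
Then October (31), November (30): 31 + 30 = 61 days.
December 1–31, 2291: 31 days.
Residual: 106 days.
Total: 1567 days.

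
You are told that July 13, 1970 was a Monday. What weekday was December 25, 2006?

Monday

Day-of-year of July 13, 1970: 194.
Day-of-year of December 25, 2006: 359.
1970 has 365 days, so 365 − 194 = 171 days remain in 1970.
Full years 1971–2005: 26 common + 9 leap = 26×365 + 9×366 = 12784 days.
Total: 171 + 12784 + 359 = 13314 days.
13314 is a multiple of 7, so December 25, 2006 falls on the same weekday: Monday.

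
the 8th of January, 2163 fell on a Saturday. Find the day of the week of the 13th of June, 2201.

From January 8, 2163 to January 8, 2201: 38 years, of which 9 contain a Feb 29 — 29×365 + 9×366 = 13879 days.
(2200 is not a leap year (divisible by 100 but not 400).)
January 2201: 31 − 8 = 23 days remain.
Then February 2201 (28), March (31), April (30), May (31): 28 + 31 + 30 + 31 = 120 days.
June 1–13, 2201: 13 days.
Residual: 156 days.
Total: 14035 days.
14035 is a multiple of 7, so the 13th of June, 2201 falls on the same weekday: Saturday.

Saturday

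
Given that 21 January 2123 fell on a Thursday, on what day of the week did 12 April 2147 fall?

From January 21, 2123 to January 21, 2147: 24 years, of which 6 contain a Feb 29 — 18×365 + 6×366 = 8766 days.
January 2147: 31 − 21 = 10 days remain.
Then February 2147 (28), March (31): 28 + 31 = 59 days.
April 1–12, 2147: 12 days.
Residual: 81 days.
Total: 8847 days.
8847 mod 7 = 6, so 6 days after Thursday is Wednesday.

Wednesday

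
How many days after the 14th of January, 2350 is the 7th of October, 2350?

January 2350: 31 − 14 = 17 days remain.
Then February 2350 (28), March (31), April (30), May (31), June (30), July (31), August (31), September (30): 28 + 31 + 30 + 31 + 30 + 31 + 31 + 30 = 242 days.
October 1–7, 2350: 7 days.
Total: 17 + 242 + 7 = 266 days.

266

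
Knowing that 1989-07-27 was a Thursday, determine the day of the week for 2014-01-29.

Day-of-year of July 27, 1989: 208.
Day-of-year of January 29, 2014: 29.
1989 has 365 days, so 365 − 208 = 157 days remain in 1989.
Full years 1990–2013: 18 common + 6 leap = 18×365 + 6×366 = 8766 days.
Total: 157 + 8766 + 29 = 8952 days.
8952 mod 7 = 6, so 6 days after Thursday is Wednesday.

Wednesday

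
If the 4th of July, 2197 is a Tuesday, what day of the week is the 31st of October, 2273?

From July 4, 2197 to July 4, 2273: 76 years, of which 18 contain a Feb 29 — 58×365 + 18×366 = 27758 days.
(2200 is not a leap year (divisible by 100 but not 400).)
July 2273: 31 − 4 = 27 days remain.
Then August (31), September (30): 31 + 30 = 61 days.
October 1–31, 2273: 31 days.
Residual: 119 days.
Total: 27877 days.
27877 mod 7 = 3, so 3 days after Tuesday is Friday.

Friday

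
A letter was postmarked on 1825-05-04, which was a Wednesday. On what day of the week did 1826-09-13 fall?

May 1825: 31 − 4 = 27 days remain.
Then 15 full months totalling 457 days.
September 1–13, 1826: 13 days.
Total: 27 + 457 + 13 = 497 days.
497 is a multiple of 7, so 1826-09-13 falls on the same weekday: Wednesday.

Wednesday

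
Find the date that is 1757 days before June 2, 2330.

August 10, 2325

Count 1757 days before June 2, 2330:
August 10, 2325 → August 10, 2326: 365 days.
August 10, 2326 → August 10, 2327: 365 days.
August 10, 2327 → August 10, 2328: 366 days (2328 is a leap year).
August 10, 2328 → August 10, 2329: 365 days.
August 2329: 31 − 10 = 21 days remain.
Then 9 full months totalling 273 days.
June 1–2, 2330: 2 days.
Residual: 296 days.
Total: 1757 days.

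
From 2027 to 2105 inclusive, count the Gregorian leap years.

Years divisible by 4: 2028, 2032, …, 2104 — 20 in all.
Of these, 2100 is divisible by 100 but not 400, so not leap.
Leap years: 20 − 1 = 19.

19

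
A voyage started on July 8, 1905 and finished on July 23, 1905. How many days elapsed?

Within July 1905: 23 − 8 = 15 days.

15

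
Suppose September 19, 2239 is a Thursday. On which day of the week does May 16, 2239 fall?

Count forward from the earlier date (May 16, 2239) to the later (September 19, 2239):
May 2239: 31 − 16 = 15 days remain.
Then June (30), July (31), August (31): 30 + 31 + 31 = 92 days.
September 1–19, 2239: 19 days.
Total: 15 + 92 + 19 = 126 days.
126 is a multiple of 7, so May 16, 2239 falls on the same weekday: Thursday.

Thursday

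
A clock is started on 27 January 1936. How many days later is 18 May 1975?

From January 27, 1936 to January 27, 1975: 39 years, of which 10 contain a Feb 29 — 29×365 + 10×366 = 14245 days.
January 1975: 31 − 27 = 4 days remain.
Then February 1975 (28), March (31), April (30): 28 + 31 + 30 = 89 days.
May 1–18, 1975: 18 days.
Residual: 111 days.
Total: 14356 days.

14356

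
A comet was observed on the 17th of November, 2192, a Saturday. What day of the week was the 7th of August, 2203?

From November 17, 2192 to November 17, 2202: 10 years, of which 1 contains a Feb 29 — 9×365 + 1×366 = 3651 days.
(2200 is not a leap year (divisible by 100 but not 400).)
November 2202: 30 − 17 = 13 days remain.
Then December (31), January (31), February 2203 (28), March (31), April (30), May (31), June (30), July (31): 31 + 31 + 28 + 31 + 30 + 31 + 30 + 31 = 243 days.
August 1–7, 2203: 7 days.
Residual: 263 days.
Total: 3914 days.
3914 mod 7 = 1, so 1 day after Saturday is Sunday.

Sunday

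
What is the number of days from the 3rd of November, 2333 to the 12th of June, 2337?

1317

November 3, 2333 → November 3, 2334: 365 days.
November 3, 2334 → November 3, 2335: 365 days.
November 3, 2335 → November 3, 2336: 366 days (2336 is a leap year).
November 2336: 30 − 3 = 27 days remain.
Then December (31), January (31), February 2337 (28), March (31), April (30), May (31): 31 + 31 + 28 + 31 + 30 + 31 = 182 days.
June 1–12, 2337: 12 days.
Residual: 221 days.
Total: 1317 days.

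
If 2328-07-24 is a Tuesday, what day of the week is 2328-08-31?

July 2328: 31 − 24 = 7 days remain.
August 1–31, 2328: 31 days.
Total: 7 + 31 = 38 days.
38 mod 7 = 3, so 3 days after Tuesday is Friday.

Friday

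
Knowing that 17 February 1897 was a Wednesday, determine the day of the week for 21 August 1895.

Wednesday

Count forward from the earlier date (August 21, 1895) to the later (February 17, 1897):
August 1895: 31 − 21 = 10 days remain.
Then 17 full months totalling 519 days.
February 1–17, 1897: 17 days (1897 is not a leap year).
Total: 10 + 519 + 17 = 546 days.
546 is a multiple of 7, so 21 August 1895 falls on the same weekday: Wednesday.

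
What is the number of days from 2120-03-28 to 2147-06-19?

9944

From March 28, 2120 to March 28, 2147: 27 years, of which 6 contain a Feb 29 — 21×365 + 6×366 = 9861 days.
March 2147: 31 − 28 = 3 days remain.
Then April (30), May (31): 30 + 31 = 61 days.
June 1–19, 2147: 19 days.
Residual: 83 days.
Total: 9944 days.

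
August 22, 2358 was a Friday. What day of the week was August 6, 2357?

Count forward from the earlier date (August 6, 2357) to the later (August 22, 2358):
Day-of-year of August 6, 2357: 218.
Day-of-year of August 22, 2358: 234.
2357 has 365 days, so 365 − 218 = 147 days remain in 2357.
Total: 147 + 234 = 381 days.
381 mod 7 = 3, so 3 days before Friday is Tuesday.

Tuesday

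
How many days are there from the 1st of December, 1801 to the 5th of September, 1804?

1009

Day-of-year of December 1, 1801: 335.
Day-of-year of September 5, 1804: 249.
1801 has 365 days, so 365 − 335 = 30 days remain in 1801.
Full years: 1802: 365; 1803: 365. Sum = 730.
Total: 30 + 730 + 249 = 1009 days.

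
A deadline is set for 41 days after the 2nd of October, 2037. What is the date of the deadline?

the 12th of November, 2037

Count 41 days after October 2, 2037:
October 2037: 31 − 2 = 29 days remain.
November 1–12, 2037: 12 days.
Total: 29 + 12 = 41 days.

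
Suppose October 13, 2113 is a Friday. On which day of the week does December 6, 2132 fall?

Day-of-year of October 13, 2113: 286.
Day-of-year of December 6, 2132: 341.
2113 has 365 days, so 365 − 286 = 79 days remain in 2113.
Full years 2114–2131: 14 common + 4 leap = 14×365 + 4×366 = 6574 days.
Total: 79 + 6574 + 341 = 6994 days.
6994 mod 7 = 1, so 1 day after Friday is Saturday.

Saturday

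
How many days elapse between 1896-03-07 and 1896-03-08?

Within March 1896: 8 − 7 = 1 day.

1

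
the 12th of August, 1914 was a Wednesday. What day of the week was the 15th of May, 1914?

Friday

Count forward from the earlier date (May 15, 1914) to the later (August 12, 1914):
May 1914: 31 − 15 = 16 days remain.
Then June (30), July (31): 30 + 31 = 61 days.
August 1–12, 1914: 12 days.
Total: 16 + 61 + 12 = 89 days.
89 mod 7 = 5, so 5 days before Wednesday is Friday.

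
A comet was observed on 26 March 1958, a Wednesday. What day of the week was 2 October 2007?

Tuesday

Day-of-year of March 26, 1958: 85.
Day-of-year of October 2, 2007: 275.
1958 has 365 days, so 365 − 85 = 280 days remain in 1958.
Full years 1959–2006: 36 common + 12 leap = 36×365 + 12×366 = 17532 days.
Total: 280 + 17532 + 275 = 18087 days.
18087 mod 7 = 6, so 6 days after Wednesday is Tuesday.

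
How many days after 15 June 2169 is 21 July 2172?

1132

June 15, 2169 → June 15, 2170: 365 days.
June 15, 2170 → June 15, 2171: 365 days.
June 15, 2171 → June 15, 2172: 366 days (2172 is a leap year).
June 2172: 30 − 15 = 15 days remain.
July 1–21, 2172: 21 days.
Residual: 36 days.
Total: 1132 days.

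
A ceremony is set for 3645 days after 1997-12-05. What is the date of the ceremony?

2007-11-28

Count 3645 days after December 5, 1997:
From December 5, 1997 to December 5, 2006: 9 years, of which 2 contain a Feb 29 — 7×365 + 2×366 = 3287 days.
(2000 is a leap year (divisible by 400).)
December 2006: 31 − 5 = 26 days remain.
Then 10 full months totalling 304 days.
November 1–28, 2007: 28 days.
Residual: 358 days.
Total: 3645 days.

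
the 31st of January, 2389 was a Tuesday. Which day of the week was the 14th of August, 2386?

Thursday

Count forward from the earlier date (August 14, 2386) to the later (January 31, 2389):
Day-of-year of August 14, 2386: 226.
Day-of-year of January 31, 2389: 31.
2386 has 365 days, so 365 − 226 = 139 days remain in 2386.
Full years: 2387: 365; 2388: 366. Sum = 731.
Total: 139 + 731 + 31 = 901 days.
901 mod 7 = 5, so 5 days before Tuesday is Thursday.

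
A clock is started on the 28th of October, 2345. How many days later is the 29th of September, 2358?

From October 28, 2345 to October 28, 2357: 12 years, of which 3 contain a Feb 29 — 9×365 + 3×366 = 4383 days.
October 2357: 31 − 28 = 3 days remain.
Then 10 full months totalling 304 days.
September 1–29, 2358: 29 days.
Residual: 336 days.
Total: 4719 days.

4719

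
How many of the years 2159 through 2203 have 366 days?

Years divisible by 4 in [2159, 2203]: 2160, 2164, 2168, 2172, 2176, 2180, 2184, 2188, 2192, 2196, 2200.
Of these, 2200 is divisible by 100 but not 400, so not leap.
Leap years: 11 − 1 = 10.

10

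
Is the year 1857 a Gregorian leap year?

1857 is not a leap year.

No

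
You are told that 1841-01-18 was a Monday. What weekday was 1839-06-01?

Saturday

Count forward from the earlier date (June 1, 1839) to the later (January 18, 1841):
June 1, 1839 → June 1, 1840: 366 days (1840 is a leap year).
June 1840: 30 − 1 = 29 days remain.
Then July (31), August (31), September (30), October (31), November (30), December (31): 31 + 31 + 30 + 31 + 30 + 31 = 184 days.
January 1–18, 1841: 18 days.
Residual: 231 days.
Total: 597 days.
597 mod 7 = 2, so 2 days before Monday is Saturday.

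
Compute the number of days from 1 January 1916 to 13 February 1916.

43

January 1916: 31 − 1 = 30 days remain.
February 1–13, 1916: 13 days (1916 is a leap year).
Total: 30 + 13 = 43 days.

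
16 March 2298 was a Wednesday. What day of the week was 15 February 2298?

Tuesday

Count forward from the earlier date (February 15, 2298) to the later (March 16, 2298):
February 2298: 28 − 15 = 13 days remain (2298 is not a leap year, so February has 28 days).
March 1–16, 2298: 16 days.
Total: 13 + 16 = 29 days.
29 mod 7 = 1, so 1 day before Wednesday is Tuesday.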